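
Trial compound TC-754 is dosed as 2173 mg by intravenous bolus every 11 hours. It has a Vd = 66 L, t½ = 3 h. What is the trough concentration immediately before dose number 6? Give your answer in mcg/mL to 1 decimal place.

f = (1/2)^(τ/t½) = (1/2)^(11/3) ≈ 0.0787.
C₀ = D/Vd = 2173/66 ≈ 32.924 mcg/mL.
Before the 6th dose, 5 doses have been given. Superposition: Cmin = C₀·(f + f² + … + f^5).
≈ 32.924 × (0.0787 + 0.0062 + 0.0005 + 0.0000 + 0.0000) ≈ 32.924 × 0.0854 ≈ 2.812 mcg/mL.

2.8 mcg/mL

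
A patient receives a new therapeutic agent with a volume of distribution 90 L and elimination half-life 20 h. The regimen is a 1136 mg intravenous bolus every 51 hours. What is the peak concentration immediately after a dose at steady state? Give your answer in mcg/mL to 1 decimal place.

15.2 mcg/mL

τ/t½ = 51/20 ≈ 2.55, so fraction remaining f = (1/2)^(51/20) ≈ 0.1708.
Accumulation ratio R = 1/(1 − f) ≈ 1/0.8292 ≈ 1.2060.
Each bolus raises the concentration by D/Vd = 1136/90 ≈ 12.622 mcg/mL.
Steady-state peak Cmax,ss = C₀·R ≈ 12.622 × 1.2060 ≈ 15.222 mcg/mL.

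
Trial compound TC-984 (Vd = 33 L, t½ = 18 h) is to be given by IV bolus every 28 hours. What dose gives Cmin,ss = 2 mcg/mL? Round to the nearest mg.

128 mg

τ/t½ = 28/18 ≈ 1.5556, so f = (1/2)^(28/18) ≈ 0.340198.
Cmin,ss = (D/Vd)·f/(1−f), so D = Cmin,ss·Vd·(1−f)/f.
D = 2 × 33 × (1−f)/f ≈ 2 × 33 × 1.93946 ≈ 128.00 mg.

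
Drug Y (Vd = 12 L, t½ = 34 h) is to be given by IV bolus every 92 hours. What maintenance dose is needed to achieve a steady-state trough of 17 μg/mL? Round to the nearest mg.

τ/t½ = 92/34 ≈ 2.7059, so f = (1/2)^(92/34) ≈ 0.153267.
Cmin,ss = (D/Vd)·f/(1−f), so D = Cmin,ss·Vd·(1−f)/f.
D = 17 × 12 × (1−f)/f ≈ 17 × 12 × 5.52456 ≈ 1127.01 mg.

1127 mg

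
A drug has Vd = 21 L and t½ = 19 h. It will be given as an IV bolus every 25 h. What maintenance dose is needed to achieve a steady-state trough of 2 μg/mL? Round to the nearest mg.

τ/t½ = 25/19 ≈ 1.3158, so f = (1/2)^(25/19) ≈ 0.401706.
Cmin,ss = (D/Vd)·f/(1−f), so D = Cmin,ss·Vd·(1−f)/f.
D = 2 × 21 × (1−f)/f ≈ 2 × 21 × 1.48938 ≈ 62.55 mg.

63 mg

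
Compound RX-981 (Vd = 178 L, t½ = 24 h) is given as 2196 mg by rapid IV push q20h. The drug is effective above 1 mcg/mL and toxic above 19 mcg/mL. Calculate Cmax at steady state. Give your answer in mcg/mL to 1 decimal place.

k = ln2/t½ = ln2/24 ≈ 0.028881 h⁻¹; fraction remaining f = e^(−kτ) = e^(−0.028881×20) ≈ 0.5612.
Accumulation ratio R = 1/(1 − f) ≈ 1/0.4388 ≈ 2.2789.
Single-dose peak C₀ = D/Vd = 2196/178 ≈ 12.337 mcg/mL.
Steady-state peak Cmax,ss = C₀·R ≈ 12.337 × 2.2789 ≈ 28.115 mcg/mL.
Peak 28.1 mcg/mL vs MTC 19 mcg/mL: exceeds toxic threshold.

28.1 mcg/mL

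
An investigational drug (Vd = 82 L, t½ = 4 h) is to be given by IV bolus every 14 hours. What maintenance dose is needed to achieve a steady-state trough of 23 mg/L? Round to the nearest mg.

τ/t½ = 14/4 ≈ 3.5, so f = (1/2)^(14/4) ≈ 0.088388.
Cmin,ss = (D/Vd)·f/(1−f), so D = Cmin,ss·Vd·(1−f)/f.
D = 23 × 82 × (1−f)/f ≈ 23 × 82 × 10.31375 ≈ 19451.73 mg.

19452 mg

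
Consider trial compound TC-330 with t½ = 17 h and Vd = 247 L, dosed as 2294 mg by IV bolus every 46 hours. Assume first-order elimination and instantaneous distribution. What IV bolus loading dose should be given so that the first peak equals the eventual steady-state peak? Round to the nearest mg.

f = (1/2)^(46/17) ≈ 0.153267; accumulation ratio R = 1/(1−f) ≈ 1.18101.
Loading dose to hit Cmax,ss on first dose: D_load = D_maint·R ≈ 2294 × 1.18101 ≈ 2709.24 mg.

2709 mg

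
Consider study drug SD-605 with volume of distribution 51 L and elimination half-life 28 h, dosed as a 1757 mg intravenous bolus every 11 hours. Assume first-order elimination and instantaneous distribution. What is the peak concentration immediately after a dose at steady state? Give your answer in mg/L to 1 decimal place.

Over one 11-h interval, 11/28 ≈ 0.39286 half-lives elapse, leaving f ≈ 0.7616 of each dose.
At steady state, accumulation factor R = 1/(1 − e^(−kτ)) ≈ 4.1946.
Single-dose peak C₀ = D/Vd = 1757/51 ≈ 34.451 mg/L.
Cmax,ss = C₀/(1 − f) ≈ 34.451/0.2384 ≈ 144.509 mg/L.

144.5 mg/L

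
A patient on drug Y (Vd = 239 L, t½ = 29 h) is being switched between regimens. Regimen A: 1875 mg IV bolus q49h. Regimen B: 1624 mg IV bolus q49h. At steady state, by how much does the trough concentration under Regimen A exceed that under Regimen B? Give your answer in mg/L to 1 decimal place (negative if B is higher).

Regimen A: f = (1/2)^(49/29) ≈ 0.3100; Cmin,ss = (1875/239)·f/(1−f) ≈ 3.525 mg/L.
Regimen B: f = (1/2)^(49/29) ≈ 0.3100; Cmin,ss = (1624/239)·f/(1−f) ≈ 3.053 mg/L.
Difference ≈ 3.525 − 3.053 ≈ 0.472 mg/L.

0.5 mg/L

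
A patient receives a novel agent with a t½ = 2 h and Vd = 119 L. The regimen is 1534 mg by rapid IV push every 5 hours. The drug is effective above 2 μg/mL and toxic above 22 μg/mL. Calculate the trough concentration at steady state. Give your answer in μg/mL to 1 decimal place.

2.8 μg/mL

k = ln2/t½ = ln2/2 ≈ 0.346574 h⁻¹; fraction remaining f = e^(−kτ) = e^(−0.346574×5) ≈ 0.1768.
At steady state, accumulation factor R = 1/(1 − e^(−kτ)) ≈ 1.2148.
Each bolus raises the concentration by D/Vd = 1534/119 ≈ 12.891 μg/mL.
Cmax,ss = C₀/(1 − f) ≈ 12.891/0.8232 ≈ 15.660 μg/mL.
Steady-state trough Cmin,ss = Cmax,ss·f ≈ 15.660 × 0.1768 ≈ 2.769 μg/mL.
Trough 2.8 μg/mL vs MEC 2 μg/mL: adequate.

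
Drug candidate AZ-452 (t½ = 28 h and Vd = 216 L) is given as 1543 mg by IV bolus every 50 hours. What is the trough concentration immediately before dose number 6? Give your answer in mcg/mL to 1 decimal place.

2.9 mcg/mL

f = (1/2)^(τ/t½) = (1/2)^(50/28) ≈ 0.2900.
C₀ = D/Vd = 1543/216 ≈ 7.144 mcg/mL.
Before the 6th dose, 5 doses have been given. Superposition: Cmin = C₀·(f + f² + … + f^5).
≈ 7.144 × (0.2900 + 0.0841 + 0.0244 + 0.0071 + 0.0021) ≈ 7.144 × 0.4077 ≈ 2.913 mcg/mL.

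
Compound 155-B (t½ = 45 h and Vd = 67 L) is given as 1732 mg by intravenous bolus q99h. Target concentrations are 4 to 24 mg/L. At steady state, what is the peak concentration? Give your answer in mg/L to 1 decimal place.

Over one 99-h interval, 99/45 ≈ 2.2 half-lives elapse, leaving f ≈ 0.2176 of each dose.
Accumulation ratio R = 1/(1 − f) ≈ 1/0.7824 ≈ 1.2781.
Single-dose peak C₀ = D/Vd = 1732/67 ≈ 25.851 mg/L.
Steady-state peak Cmax,ss = C₀·R ≈ 25.851 × 1.2781 ≈ 33.040 mg/L.
Peak 33.0 mg/L vs MTC 24 mg/L: exceeds toxic threshold.

33.0 mg/L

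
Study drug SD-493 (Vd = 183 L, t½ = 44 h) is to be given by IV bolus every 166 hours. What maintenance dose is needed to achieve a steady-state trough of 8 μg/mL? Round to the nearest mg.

τ/t½ = 166/44 ≈ 3.7727, so f = (1/2)^(166/44) ≈ 0.073164.
Cmin,ss = (D/Vd)·f/(1−f), so D = Cmin,ss·Vd·(1−f)/f.
D = 8 × 183 × (1−f)/f ≈ 8 × 183 × 12.66792 ≈ 18545.83 mg.

18546 mg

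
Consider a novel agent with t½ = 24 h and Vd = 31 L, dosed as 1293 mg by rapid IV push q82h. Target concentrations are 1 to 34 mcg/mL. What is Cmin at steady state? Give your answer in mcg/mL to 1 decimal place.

τ/t½ = 82/24 ≈ 3.4167, so fraction remaining f = (1/2)^(82/24) ≈ 0.0936.
Accumulation ratio R = 1/(1 − f) ≈ 1/0.9064 ≈ 1.1033.
Single-dose peak C₀ = D/Vd = 1293/31 ≈ 41.710 mcg/mL.
Steady-state peak Cmax,ss = C₀·R ≈ 41.710 × 1.1033 ≈ 46.019 mcg/mL.
Steady-state trough Cmin,ss = Cmax,ss·f ≈ 46.019 × 0.0936 ≈ 4.307 mcg/mL.
Trough 4.3 mcg/mL vs MEC 1 mcg/mL: adequate.

4.3 mcg/mL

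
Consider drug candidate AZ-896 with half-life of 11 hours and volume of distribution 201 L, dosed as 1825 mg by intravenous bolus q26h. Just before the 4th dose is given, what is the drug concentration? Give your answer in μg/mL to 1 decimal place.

f = (1/2)^(τ/t½) = (1/2)^(26/11) ≈ 0.1943.
C₀ = D/Vd = 1825/201 ≈ 9.080 μg/mL.
Before the 4th dose, 3 doses have been given. Superposition: Cmin = C₀·(f + f² + … + f^3).
≈ 9.080 × (0.1943 + 0.0378 + 0.0073) ≈ 9.080 × 0.2394 ≈ 2.174 μg/mL.

2.2 μg/mL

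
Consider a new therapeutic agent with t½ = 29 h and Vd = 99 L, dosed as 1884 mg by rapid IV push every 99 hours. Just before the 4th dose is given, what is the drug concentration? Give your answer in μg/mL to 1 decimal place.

f = (1/2)^(τ/t½) = (1/2)^(99/29) ≈ 0.0938.
C₀ = D/Vd = 1884/99 ≈ 19.030 μg/mL.
Before the 4th dose, 3 doses have been given. Superposition: Cmin = C₀·(f + f² + … + f^3).
≈ 19.030 × (0.0938 + 0.0088 + 0.0008) ≈ 19.030 × 0.1034 ≈ 1.968 μg/mL.

2.0 μg/mL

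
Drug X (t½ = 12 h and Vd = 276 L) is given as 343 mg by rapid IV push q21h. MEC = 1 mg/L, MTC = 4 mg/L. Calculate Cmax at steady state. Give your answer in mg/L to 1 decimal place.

1.8 mg/L

Over one 21-h interval, 21/12 ≈ 1.75 half-lives elapse, leaving f ≈ 0.2973 of each dose.
Accumulation ratio R = 1/(1 − f) ≈ 1/0.7027 ≈ 1.4231.
Single-dose peak C₀ = D/Vd = 343/276 ≈ 1.243 mg/L.
Steady-state peak Cmax,ss = C₀·R ≈ 1.243 × 1.4231 ≈ 1.769 mg/L.
Peak 1.8 mg/L vs MTC 4 mg/L: below toxic threshold.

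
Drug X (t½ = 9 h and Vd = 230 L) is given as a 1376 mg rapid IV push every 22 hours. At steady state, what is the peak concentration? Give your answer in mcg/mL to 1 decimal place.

7.3 mcg/mL

k = ln2/t½ = ln2/9 ≈ 0.077016 h⁻¹; fraction remaining f = e^(−kτ) = e^(−0.077016×22) ≈ 0.1837.
Accumulation ratio R = 1/(1 − f) ≈ 1/0.8163 ≈ 1.2250.
Each bolus raises the concentration by D/Vd = 1376/230 ≈ 5.983 mcg/mL.
Cmax,ss = C₀/(1 − f) ≈ 5.983/0.8163 ≈ 7.329 mcg/mL.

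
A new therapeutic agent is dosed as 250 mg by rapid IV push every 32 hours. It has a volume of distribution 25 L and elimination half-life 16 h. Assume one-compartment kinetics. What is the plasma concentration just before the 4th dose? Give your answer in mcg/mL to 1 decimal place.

3.3 mcg/mL

f = (1/2)^(τ/t½) = (1/2)^(32/16) ≈ 0.2500.
C₀ = D/Vd = 250/25 ≈ 10.000 mcg/mL.
Before the 4th dose, 3 doses have been given. Superposition: Cmin = C₀·(f + f² + … + f^3).
≈ 10.000 × (0.2500 + 0.0625 + 0.0156) ≈ 10.000 × 0.3281 ≈ 3.281 mcg/mL.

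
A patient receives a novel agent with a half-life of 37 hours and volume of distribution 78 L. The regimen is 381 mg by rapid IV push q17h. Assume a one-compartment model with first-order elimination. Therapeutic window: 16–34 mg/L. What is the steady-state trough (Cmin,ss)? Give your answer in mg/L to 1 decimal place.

k = ln2/t½ = ln2/37 ≈ 0.018734 h⁻¹; fraction remaining f = e^(−kτ) = e^(−0.018734×17) ≈ 0.7273.
Each bolus raises the concentration by D/Vd = 381/78 ≈ 4.885 mg/L.
Steady-state trough Cmin,ss = C₀·f/(1−f) ≈ 4.885 × 0.7273/0.2727 ≈ 13.028 mg/L.
Trough 13.0 mg/L vs MEC 16 mg/L: subtherapeutic.

13.0 mg/L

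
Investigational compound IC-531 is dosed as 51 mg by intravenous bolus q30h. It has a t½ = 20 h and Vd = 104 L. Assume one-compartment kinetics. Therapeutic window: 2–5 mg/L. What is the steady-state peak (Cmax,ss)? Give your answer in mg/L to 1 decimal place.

0.8 mg/L

Over one 30-h interval, 30/20 ≈ 1.5 half-lives elapse, leaving f ≈ 0.3536 of each dose.
At steady state, accumulation factor R = 1/(1 − e^(−kτ)) ≈ 1.5470.
Each bolus raises the concentration by D/Vd = 51/104 ≈ 0.490 mg/L.
Steady-state peak Cmax,ss = C₀·R ≈ 0.490 × 1.5470 ≈ 0.758 mg/L.
Peak 0.8 mg/L vs MTC 5 mg/L: below toxic threshold.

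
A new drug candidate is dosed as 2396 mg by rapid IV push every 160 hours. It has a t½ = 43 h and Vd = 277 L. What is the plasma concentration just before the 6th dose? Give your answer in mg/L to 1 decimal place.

0.7 mg/L

f = (1/2)^(τ/t½) = (1/2)^(160/43) ≈ 0.0758.
C₀ = D/Vd = 2396/277 ≈ 8.650 mg/L.
Before the 6th dose, 5 doses have been given. Superposition: Cmin = C₀·(f + f² + … + f^5).
≈ 8.650 × (0.0758 + 0.0057 + 0.0004 + 0.0000 + 0.0000) ≈ 8.650 × 0.0819 ≈ 0.708 mg/L.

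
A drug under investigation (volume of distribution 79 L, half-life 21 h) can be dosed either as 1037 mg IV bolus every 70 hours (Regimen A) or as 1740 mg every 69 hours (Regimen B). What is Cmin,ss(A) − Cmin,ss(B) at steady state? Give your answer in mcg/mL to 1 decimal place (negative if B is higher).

-1.1 mcg/mL

Regimen A: f = (1/2)^(70/21) ≈ 0.0992; Cmin,ss = (1037/79)·f/(1−f) ≈ 1.446 mcg/mL.
Regimen B: f = (1/2)^(69/21) ≈ 0.1025; Cmin,ss = (1740/79)·f/(1−f) ≈ 2.515 mcg/mL.
Difference ≈ 1.446 − 2.515 ≈ -1.069 mcg/mL.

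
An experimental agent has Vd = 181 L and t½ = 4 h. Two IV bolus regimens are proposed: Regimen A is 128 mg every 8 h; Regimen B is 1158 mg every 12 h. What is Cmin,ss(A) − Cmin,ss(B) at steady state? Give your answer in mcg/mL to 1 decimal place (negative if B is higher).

Regimen A: f = (1/2)^(8/4) ≈ 0.2500; Cmin,ss = (128/181)·f/(1−f) ≈ 0.236 mcg/mL.
Regimen B: f = (1/2)^(12/4) ≈ 0.1250; Cmin,ss = (1158/181)·f/(1−f) ≈ 0.914 mcg/mL.
Difference ≈ 0.236 − 0.914 ≈ -0.678 mcg/mL.

-0.7 mcg/mL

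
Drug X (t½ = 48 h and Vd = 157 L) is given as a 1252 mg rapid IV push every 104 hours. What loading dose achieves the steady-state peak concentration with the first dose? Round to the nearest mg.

f = (1/2)^(104/48) ≈ 0.222725; accumulation ratio R = 1/(1−f) ≈ 1.28655.
Loading dose to hit Cmax,ss on first dose: D_load = D_maint·R ≈ 1252 × 1.28655 ≈ 1610.76 mg.

1611 mg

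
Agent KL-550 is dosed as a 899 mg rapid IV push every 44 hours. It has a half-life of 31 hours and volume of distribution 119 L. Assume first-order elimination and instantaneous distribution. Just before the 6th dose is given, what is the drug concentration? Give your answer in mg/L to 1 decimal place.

f = (1/2)^(τ/t½) = (1/2)^(44/31) ≈ 0.3739.
C₀ = D/Vd = 899/119 ≈ 7.555 mg/L.
Before the 6th dose, 5 doses have been given. Superposition: Cmin = C₀·(f + f² + … + f^5).
≈ 7.555 × (0.3739 + 0.1398 + 0.0523 + 0.0195 + 0.0073) ≈ 7.555 × 0.5928 ≈ 4.479 mg/L.

4.5 mg/L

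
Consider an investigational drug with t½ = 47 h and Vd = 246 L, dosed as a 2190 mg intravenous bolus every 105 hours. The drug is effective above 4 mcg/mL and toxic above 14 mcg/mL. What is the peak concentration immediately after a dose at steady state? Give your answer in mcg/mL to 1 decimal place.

Over one 105-h interval, 105/47 ≈ 2.234 half-lives elapse, leaving f ≈ 0.2126 of each dose.
At steady state, accumulation factor R = 1/(1 − e^(−kτ)) ≈ 1.2700.
Single-dose peak C₀ = D/Vd = 2190/246 ≈ 8.902 mcg/mL.
Cmax,ss = C₀/(1 − f) ≈ 8.902/0.7874 ≈ 11.306 mcg/mL.
Peak 11.3 mcg/mL vs MTC 14 mcg/mL: below toxic threshold.

11.3 mcg/mL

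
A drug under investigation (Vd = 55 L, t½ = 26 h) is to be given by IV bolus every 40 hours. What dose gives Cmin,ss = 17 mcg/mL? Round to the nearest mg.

1781 mg

τ/t½ = 40/26 ≈ 1.5385, so f = (1/2)^(40/26) ≈ 0.344252.
Cmin,ss = (D/Vd)·f/(1−f), so D = Cmin,ss·Vd·(1−f)/f.
D = 17 × 55 × (1−f)/f ≈ 17 × 55 × 1.90485 ≈ 1781.03 mg.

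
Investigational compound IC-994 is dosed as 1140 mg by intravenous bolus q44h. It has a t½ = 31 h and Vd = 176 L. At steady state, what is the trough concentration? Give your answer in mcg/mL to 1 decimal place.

k = ln2/t½ = ln2/31 ≈ 0.022360 h⁻¹; fraction remaining f = e^(−kτ) = e^(−0.022360×44) ≈ 0.3739.
Single-dose peak C₀ = D/Vd = 1140/176 ≈ 6.477 mcg/mL.
Steady-state trough Cmin,ss = C₀·f/(1−f) ≈ 6.477 × 0.3739/0.6261 ≈ 3.868 mcg/mL.

3.9 mcg/mL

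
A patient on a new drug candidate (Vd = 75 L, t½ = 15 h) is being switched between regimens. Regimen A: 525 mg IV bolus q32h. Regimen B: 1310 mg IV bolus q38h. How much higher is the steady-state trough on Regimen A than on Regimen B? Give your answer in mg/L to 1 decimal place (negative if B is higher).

-1.6 mg/L

Regimen A: f = (1/2)^(32/15) ≈ 0.2279; Cmin,ss = (525/75)·f/(1−f) ≈ 2.066 mg/L.
Regimen B: f = (1/2)^(38/15) ≈ 0.1727; Cmin,ss = (1310/75)·f/(1−f) ≈ 3.646 mg/L.
Difference ≈ 2.066 − 3.646 ≈ -1.580 mg/L.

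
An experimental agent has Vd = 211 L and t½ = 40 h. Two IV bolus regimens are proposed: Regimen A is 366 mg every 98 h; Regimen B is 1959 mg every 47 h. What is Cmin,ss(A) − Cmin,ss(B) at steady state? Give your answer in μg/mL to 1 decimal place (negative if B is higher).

-7.0 μg/mL

Regimen A: f = (1/2)^(98/40) ≈ 0.1830; Cmin,ss = (366/211)·f/(1−f) ≈ 0.389 μg/mL.
Regimen B: f = (1/2)^(47/40) ≈ 0.4429; Cmin,ss = (1959/211)·f/(1−f) ≈ 7.381 μg/mL.
Difference ≈ 0.389 − 7.381 ≈ -6.992 μg/mL.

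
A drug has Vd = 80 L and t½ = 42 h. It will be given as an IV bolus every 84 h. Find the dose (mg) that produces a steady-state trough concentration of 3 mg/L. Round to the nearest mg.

720 mg

τ/t½ = 84/42 ≈ 2, so f = (1/2)^(84/42) ≈ 0.250000.
Cmin,ss = (D/Vd)·f/(1−f), so D = Cmin,ss·Vd·(1−f)/f.
D = 3 × 80 × (1−f)/f ≈ 3 × 80 × 3.00000 ≈ 720.00 mg.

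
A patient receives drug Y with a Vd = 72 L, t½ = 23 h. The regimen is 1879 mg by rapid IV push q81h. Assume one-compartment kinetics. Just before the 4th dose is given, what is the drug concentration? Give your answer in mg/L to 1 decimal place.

f = (1/2)^(τ/t½) = (1/2)^(81/23) ≈ 0.0871.
C₀ = D/Vd = 1879/72 ≈ 26.097 mg/L.
Before the 4th dose, 3 doses have been given. Superposition: Cmin = C₀·(f + f² + … + f^3).
≈ 26.097 × (0.0871 + 0.0076 + 0.0007) ≈ 26.097 × 0.0954 ≈ 2.490 mg/L.

2.5 mg/L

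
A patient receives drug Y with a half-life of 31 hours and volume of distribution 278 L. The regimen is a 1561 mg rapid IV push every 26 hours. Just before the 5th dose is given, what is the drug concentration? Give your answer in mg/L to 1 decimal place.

f = (1/2)^(τ/t½) = (1/2)^(26/31) ≈ 0.5591.
C₀ = D/Vd = 1561/278 ≈ 5.615 mg/L.
Before the 5th dose, 4 doses have been given. Superposition: Cmin = C₀·(f + f² + … + f^4).
≈ 5.615 × (0.5591 + 0.3126 + 0.1748 + 0.0977) ≈ 5.615 × 1.1442 ≈ 6.425 mg/L.

6.4 mg/L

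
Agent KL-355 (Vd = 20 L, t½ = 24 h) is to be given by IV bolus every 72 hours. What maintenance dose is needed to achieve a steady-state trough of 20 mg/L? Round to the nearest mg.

2800 mg

τ/t½ = 72/24 ≈ 3, so f = (1/2)^(72/24) ≈ 0.125000.
Cmin,ss = (D/Vd)·f/(1−f), so D = Cmin,ss·Vd·(1−f)/f.
D = 20 × 20 × (1−f)/f ≈ 20 × 20 × 7.00000 ≈ 2800.00 mg.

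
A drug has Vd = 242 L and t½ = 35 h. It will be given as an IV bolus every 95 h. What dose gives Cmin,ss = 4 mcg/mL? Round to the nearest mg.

5385 mg

τ/t½ = 95/35 ≈ 2.7143, so f = (1/2)^(95/35) ≈ 0.152377.
Cmin,ss = (D/Vd)·f/(1−f), so D = Cmin,ss·Vd·(1−f)/f.
D = 4 × 242 × (1−f)/f ≈ 4 × 242 × 5.56267 ≈ 5384.66 mg.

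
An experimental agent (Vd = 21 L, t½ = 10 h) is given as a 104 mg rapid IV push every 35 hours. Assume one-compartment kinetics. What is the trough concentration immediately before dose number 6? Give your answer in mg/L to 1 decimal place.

f = (1/2)^(τ/t½) = (1/2)^(35/10) ≈ 0.0884.
C₀ = D/Vd = 104/21 ≈ 4.952 mg/L.
Before the 6th dose, 5 doses have been given. Superposition: Cmin = C₀·(f + f² + … + f^5).
≈ 4.952 × (0.0884 + 0.0078 + 0.0007 + 0.0001 + 0.0000) ≈ 4.952 × 0.0970 ≈ 0.480 mg/L.

0.5 mg/L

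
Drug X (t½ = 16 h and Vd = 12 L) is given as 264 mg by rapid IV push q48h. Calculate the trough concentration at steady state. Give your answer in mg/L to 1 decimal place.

3.1 mg/L

The dosing interval is 3 half-lives, so f = 2^(−3) = 0.125.
Accumulation ratio R = 1/(1 − f) = 1/0.875 = 8/7.
Single-dose peak C₀ = D/Vd = 264/12 = 22 mg/L.
Steady-state peak Cmax,ss = C₀·R = 22 × 8/7 ≈ 25.143 mg/L.
Steady-state trough Cmin,ss = Cmax,ss·f ≈ 25.143 × 0.125 ≈ 3.143 mg/L.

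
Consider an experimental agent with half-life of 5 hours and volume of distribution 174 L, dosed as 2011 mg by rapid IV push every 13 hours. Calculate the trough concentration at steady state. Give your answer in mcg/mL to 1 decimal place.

2.3 mcg/mL

Over one 13-h interval, 13/5 ≈ 2.6 half-lives elapse, leaving f ≈ 0.1649 of each dose.
At steady state, accumulation factor R = 1/(1 − e^(−kτ)) ≈ 1.1975.
Each bolus raises the concentration by D/Vd = 2011/174 ≈ 11.557 mcg/mL.
Cmax,ss = C₀/(1 − f) ≈ 11.557/0.8351 ≈ 13.839 mcg/mL.
One interval later, Cmin,ss = Cmax,ss·e^(−kτ) ≈ 13.839 × 0.1649 ≈ 2.282 mcg/mL.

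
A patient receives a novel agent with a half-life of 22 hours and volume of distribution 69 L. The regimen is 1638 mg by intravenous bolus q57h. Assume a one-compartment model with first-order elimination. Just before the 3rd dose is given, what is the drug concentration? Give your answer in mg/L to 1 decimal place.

4.6 mg/L

f = (1/2)^(τ/t½) = (1/2)^(57/22) ≈ 0.1660.
C₀ = D/Vd = 1638/69 ≈ 23.739 mg/L.
Before the 3rd dose, 2 doses have been given. Superposition: Cmin = C₀·(f + f²).
≈ 23.739 × (0.1660 + 0.0276) ≈ 23.739 × 0.1936 ≈ 4.596 mg/L.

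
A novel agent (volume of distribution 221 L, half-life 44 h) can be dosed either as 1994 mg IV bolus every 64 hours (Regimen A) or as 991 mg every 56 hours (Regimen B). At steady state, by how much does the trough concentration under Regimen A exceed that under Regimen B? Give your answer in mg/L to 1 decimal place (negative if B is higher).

2.0 mg/L

Regimen A: f = (1/2)^(64/44) ≈ 0.3649; Cmin,ss = (1994/221)·f/(1−f) ≈ 5.184 mg/L.
Regimen B: f = (1/2)^(56/44) ≈ 0.4139; Cmin,ss = (991/221)·f/(1−f) ≈ 3.167 mg/L.
Difference ≈ 5.184 − 3.167 ≈ 2.017 mg/L.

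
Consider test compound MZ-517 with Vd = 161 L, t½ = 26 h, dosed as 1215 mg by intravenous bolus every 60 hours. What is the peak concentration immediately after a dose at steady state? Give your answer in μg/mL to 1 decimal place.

k = ln2/t½ = ln2/26 ≈ 0.026660 h⁻¹; fraction remaining f = e^(−kτ) = e^(−0.026660×60) ≈ 0.2020.
Accumulation ratio R = 1/(1 − f) ≈ 1/0.7980 ≈ 1.2531.
Single-dose peak C₀ = D/Vd = 1215/161 ≈ 7.547 μg/mL.
Steady-state peak Cmax,ss = C₀·R ≈ 7.547 × 1.2531 ≈ 9.457 μg/mL.

9.5 μg/mL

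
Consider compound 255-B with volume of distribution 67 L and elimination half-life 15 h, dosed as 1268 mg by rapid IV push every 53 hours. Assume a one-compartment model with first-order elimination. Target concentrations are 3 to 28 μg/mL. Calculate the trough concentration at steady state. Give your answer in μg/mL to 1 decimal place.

Over one 53-h interval, 53/15 ≈ 3.5333 half-lives elapse, leaving f ≈ 0.0864 of each dose.
Single-dose peak C₀ = D/Vd = 1268/67 ≈ 18.925 μg/mL.
Steady-state trough Cmin,ss = C₀·f/(1−f) ≈ 18.925 × 0.0864/0.9136 ≈ 1.790 μg/mL.
Trough 1.8 μg/mL vs MEC 3 μg/mL: subtherapeutic.

1.8 μg/mL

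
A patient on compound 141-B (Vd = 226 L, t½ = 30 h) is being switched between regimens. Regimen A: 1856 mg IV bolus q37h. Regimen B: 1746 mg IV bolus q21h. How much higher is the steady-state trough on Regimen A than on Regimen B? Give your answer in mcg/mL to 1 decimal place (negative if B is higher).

Regimen A: f = (1/2)^(37/30) ≈ 0.4253; Cmin,ss = (1856/226)·f/(1−f) ≈ 6.077 mcg/mL.
Regimen B: f = (1/2)^(21/30) ≈ 0.6156; Cmin,ss = (1746/226)·f/(1−f) ≈ 12.372 mcg/mL.
Difference ≈ 6.077 − 12.372 ≈ -6.295 mcg/mL.

-6.3 mcg/mL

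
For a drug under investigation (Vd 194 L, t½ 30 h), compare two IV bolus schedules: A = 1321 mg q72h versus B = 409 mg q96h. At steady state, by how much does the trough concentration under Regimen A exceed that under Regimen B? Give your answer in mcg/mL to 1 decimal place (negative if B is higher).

Regimen A: f = (1/2)^(72/30) ≈ 0.1895; Cmin,ss = (1321/194)·f/(1−f) ≈ 1.592 mcg/mL.
Regimen B: f = (1/2)^(96/30) ≈ 0.1088; Cmin,ss = (409/194)·f/(1−f) ≈ 0.257 mcg/mL.
Difference ≈ 1.592 − 0.257 ≈ 1.335 mcg/mL.

1.3 mcg/mL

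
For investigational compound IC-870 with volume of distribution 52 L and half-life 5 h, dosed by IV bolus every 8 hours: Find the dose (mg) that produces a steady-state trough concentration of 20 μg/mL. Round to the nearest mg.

τ/t½ = 8/5 ≈ 1.6, so f = (1/2)^(8/5) ≈ 0.329877.
Cmin,ss = (D/Vd)·f/(1−f), so D = Cmin,ss·Vd·(1−f)/f.
D = 20 × 52 × (1−f)/f ≈ 20 × 52 × 2.03143 ≈ 2112.69 mg.

2113 mg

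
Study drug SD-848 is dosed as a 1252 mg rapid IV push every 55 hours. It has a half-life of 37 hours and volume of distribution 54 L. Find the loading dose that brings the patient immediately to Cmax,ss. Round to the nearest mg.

1947 mg

f = (1/2)^(55/37) ≈ 0.356881; accumulation ratio R = 1/(1−f) ≈ 1.55492.
Loading dose to hit Cmax,ss on first dose: D_load = D_maint·R ≈ 1252 × 1.55492 ≈ 1946.76 mg.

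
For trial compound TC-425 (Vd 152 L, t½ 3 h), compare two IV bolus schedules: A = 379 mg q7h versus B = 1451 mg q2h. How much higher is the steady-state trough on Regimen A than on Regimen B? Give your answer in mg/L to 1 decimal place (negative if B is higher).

-15.6 mg/L

Regimen A: f = (1/2)^(7/3) ≈ 0.1984; Cmin,ss = (379/152)·f/(1−f) ≈ 0.617 mg/L.
Regimen B: f = (1/2)^(2/3) ≈ 0.6300; Cmin,ss = (1451/152)·f/(1−f) ≈ 16.254 mg/L.
Difference ≈ 0.617 − 16.254 ≈ -15.637 mg/L.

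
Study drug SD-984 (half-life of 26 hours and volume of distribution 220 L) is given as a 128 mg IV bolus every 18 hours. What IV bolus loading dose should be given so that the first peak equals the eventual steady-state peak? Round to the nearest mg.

f = (1/2)^(18/26) ≈ 0.618863; accumulation ratio R = 1/(1−f) ≈ 2.62373.
Loading dose to hit Cmax,ss on first dose: D_load = D_maint·R ≈ 128 × 2.62373 ≈ 335.84 mg.

336 mg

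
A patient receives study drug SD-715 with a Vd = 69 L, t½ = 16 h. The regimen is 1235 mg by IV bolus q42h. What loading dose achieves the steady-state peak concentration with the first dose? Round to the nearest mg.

1474 mg

f = (1/2)^(42/16) ≈ 0.162105; accumulation ratio R = 1/(1−f) ≈ 1.19347.
Loading dose to hit Cmax,ss on first dose: D_load = D_maint·R ≈ 1235 × 1.19347 ≈ 1473.94 mg.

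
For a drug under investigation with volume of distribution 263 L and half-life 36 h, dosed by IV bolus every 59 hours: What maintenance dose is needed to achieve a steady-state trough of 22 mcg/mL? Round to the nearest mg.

τ/t½ = 59/36 ≈ 1.6389, so f = (1/2)^(59/36) ≈ 0.321104.
Cmin,ss = (D/Vd)·f/(1−f), so D = Cmin,ss·Vd·(1−f)/f.
D = 22 × 263 × (1−f)/f ≈ 22 × 263 × 2.11426 ≈ 12233.11 mg.

12233 mg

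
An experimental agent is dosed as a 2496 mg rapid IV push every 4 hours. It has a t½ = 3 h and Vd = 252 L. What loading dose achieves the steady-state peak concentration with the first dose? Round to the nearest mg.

4138 mg

f = (1/2)^(4/3) ≈ 0.396850; accumulation ratio R = 1/(1−f) ≈ 1.65796.
Loading dose to hit Cmax,ss on first dose: D_load = D_maint·R ≈ 2496 × 1.65796 ≈ 4138.27 mg.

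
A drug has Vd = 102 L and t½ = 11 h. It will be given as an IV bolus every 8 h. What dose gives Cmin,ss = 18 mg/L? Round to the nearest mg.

τ/t½ = 8/11 ≈ 0.72727, so f = (1/2)^(8/11) ≈ 0.604045.
Cmin,ss = (D/Vd)·f/(1−f), so D = Cmin,ss·Vd·(1−f)/f.
D = 18 × 102 × (1−f)/f ≈ 18 × 102 × 0.65551 ≈ 1203.52 mg.

1204 mg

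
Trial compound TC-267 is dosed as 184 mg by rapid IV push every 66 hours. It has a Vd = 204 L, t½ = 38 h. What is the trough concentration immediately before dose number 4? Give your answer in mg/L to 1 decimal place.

f = (1/2)^(τ/t½) = (1/2)^(66/38) ≈ 0.3000.
C₀ = D/Vd = 184/204 ≈ 0.902 mg/L.
Before the 4th dose, 3 doses have been given. Superposition: Cmin = C₀·(f + f² + … + f^3).
≈ 0.902 × (0.3000 + 0.0900 + 0.0270) ≈ 0.902 × 0.4170 ≈ 0.376 mg/L.

0.4 mg/L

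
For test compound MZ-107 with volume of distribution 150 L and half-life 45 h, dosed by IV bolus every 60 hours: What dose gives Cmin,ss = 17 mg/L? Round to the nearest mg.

τ/t½ = 60/45 ≈ 1.3333, so f = (1/2)^(60/45) ≈ 0.396850.
Cmin,ss = (D/Vd)·f/(1−f), so D = Cmin,ss·Vd·(1−f)/f.
D = 17 × 150 × (1−f)/f ≈ 17 × 150 × 1.51984 ≈ 3875.59 mg.

3876 mg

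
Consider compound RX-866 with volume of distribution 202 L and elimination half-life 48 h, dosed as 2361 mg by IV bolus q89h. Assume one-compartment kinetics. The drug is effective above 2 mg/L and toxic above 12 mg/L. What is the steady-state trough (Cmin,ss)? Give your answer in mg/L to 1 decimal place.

4.5 mg/L

k = ln2/t½ = ln2/48 ≈ 0.014441 h⁻¹; fraction remaining f = e^(−kτ) = e^(−0.014441×89) ≈ 0.2766.
Accumulation ratio R = 1/(1 − f) ≈ 1/0.7234 ≈ 1.3824.
Each bolus raises the concentration by D/Vd = 2361/202 ≈ 11.688 mg/L.
Cmax,ss = C₀/(1 − f) ≈ 11.688/0.7234 ≈ 16.157 mg/L.
One interval later, Cmin,ss = Cmax,ss·e^(−kτ) ≈ 16.157 × 0.2766 ≈ 4.469 mg/L.
Trough 4.5 mg/L vs MEC 2 mg/L: adequate.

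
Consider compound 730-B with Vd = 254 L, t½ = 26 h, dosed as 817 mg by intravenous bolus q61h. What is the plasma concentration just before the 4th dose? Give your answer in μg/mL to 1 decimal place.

0.8 μg/mL

f = (1/2)^(τ/t½) = (1/2)^(61/26) ≈ 0.1967.
C₀ = D/Vd = 817/254 ≈ 3.217 μg/mL.
Before the 4th dose, 3 doses have been given. Superposition: Cmin = C₀·(f + f² + … + f^3).
≈ 3.217 × (0.1967 + 0.0387 + 0.0076) ≈ 3.217 × 0.2430 ≈ 0.782 μg/mL.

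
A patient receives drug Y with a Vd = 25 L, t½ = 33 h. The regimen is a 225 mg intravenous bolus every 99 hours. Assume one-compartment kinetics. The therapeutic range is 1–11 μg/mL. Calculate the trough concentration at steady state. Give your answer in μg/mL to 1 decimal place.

τ = 99 h = 3 half-lives, so f = (1/2)^3 = 0.125.
At steady state, R = 1/(1 − 0.125) = 8/7.
Single-dose peak C₀ = D/Vd = 225/25 = 9 μg/mL.
Steady-state peak Cmax,ss = C₀·R = 9 × 8/7 ≈ 10.286 μg/mL.
Steady-state trough Cmin,ss = Cmax,ss·f ≈ 10.286 × 0.125 ≈ 1.286 μg/mL.
Trough 1.3 μg/mL vs MEC 1 μg/mL: adequate.

1.3 μg/mL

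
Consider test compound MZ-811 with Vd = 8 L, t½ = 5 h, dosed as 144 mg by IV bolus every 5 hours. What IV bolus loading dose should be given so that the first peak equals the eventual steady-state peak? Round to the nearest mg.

288 mg

f = (1/2)^(5/5) ≈ 0.500000; accumulation ratio R = 1/(1−f) ≈ 2.00000.
Loading dose to hit Cmax,ss on first dose: D_load = D_maint·R ≈ 144 × 2.00000 ≈ 288.00 mg.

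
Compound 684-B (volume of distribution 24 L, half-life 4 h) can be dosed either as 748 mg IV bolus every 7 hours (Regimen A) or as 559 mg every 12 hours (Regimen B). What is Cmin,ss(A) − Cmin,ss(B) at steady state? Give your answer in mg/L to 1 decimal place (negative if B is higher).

9.9 mg/L

Regimen A: f = (1/2)^(7/4) ≈ 0.2973; Cmin,ss = (748/24)·f/(1−f) ≈ 13.186 mg/L.
Regimen B: f = (1/2)^(12/4) ≈ 0.1250; Cmin,ss = (559/24)·f/(1−f) ≈ 3.327 mg/L.
Difference ≈ 13.186 − 3.327 ≈ 9.859 mg/L.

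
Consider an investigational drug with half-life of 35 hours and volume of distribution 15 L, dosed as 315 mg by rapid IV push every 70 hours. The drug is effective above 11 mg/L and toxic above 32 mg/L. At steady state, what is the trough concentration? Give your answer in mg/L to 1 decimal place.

The dosing interval is 2 half-lives, so f = 2^(−2) = 0.25.
Accumulation ratio R = 1/(1 − f) = 1/0.75 = 4/3.
Single-dose peak C₀ = D/Vd = 315/15 = 21 mg/L.
Steady-state peak Cmax,ss = C₀·R = 21 × 4/3 ≈ 28.000 mg/L.
Steady-state trough Cmin,ss = Cmax,ss·f ≈ 28.000 × 0.25 ≈ 7.000 mg/L.
Trough 7.0 mg/L vs MEC 11 mg/L: subtherapeutic.

7.0 mg/L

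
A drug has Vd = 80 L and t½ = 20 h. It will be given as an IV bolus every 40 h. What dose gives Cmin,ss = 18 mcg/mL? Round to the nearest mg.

4320 mg

τ/t½ = 40/20 ≈ 2, so f = (1/2)^(40/20) ≈ 0.250000.
Cmin,ss = (D/Vd)·f/(1−f), so D = Cmin,ss·Vd·(1−f)/f.
D = 18 × 80 × (1−f)/f ≈ 18 × 80 × 3.00000 ≈ 4320.00 mg.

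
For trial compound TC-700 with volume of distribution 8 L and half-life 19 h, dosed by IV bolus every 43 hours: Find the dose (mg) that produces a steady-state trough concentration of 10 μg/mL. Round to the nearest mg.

τ/t½ = 43/19 ≈ 2.2632, so f = (1/2)^(43/19) ≈ 0.208316.
Cmin,ss = (D/Vd)·f/(1−f), so D = Cmin,ss·Vd·(1−f)/f.
D = 10 × 8 × (1−f)/f ≈ 10 × 8 × 3.80040 ≈ 304.03 mg.

304 mg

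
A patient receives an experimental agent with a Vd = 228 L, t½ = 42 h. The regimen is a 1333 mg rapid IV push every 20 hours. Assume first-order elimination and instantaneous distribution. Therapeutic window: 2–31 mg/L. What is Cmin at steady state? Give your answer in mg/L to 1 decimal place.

τ/t½ = 20/42 ≈ 0.47619, so fraction remaining f = (1/2)^(20/42) ≈ 0.7189.
At steady state, accumulation factor R = 1/(1 − e^(−kτ)) ≈ 3.5575.
Single-dose peak C₀ = D/Vd = 1333/228 ≈ 5.846 mg/L.
Steady-state peak Cmax,ss = C₀·R ≈ 5.846 × 3.5575 ≈ 20.797 mg/L.
Steady-state trough Cmin,ss = Cmax,ss·f ≈ 20.797 × 0.7189 ≈ 14.951 mg/L.
Trough 15.0 mg/L vs MEC 2 mg/L: adequate.

15.0 mg/L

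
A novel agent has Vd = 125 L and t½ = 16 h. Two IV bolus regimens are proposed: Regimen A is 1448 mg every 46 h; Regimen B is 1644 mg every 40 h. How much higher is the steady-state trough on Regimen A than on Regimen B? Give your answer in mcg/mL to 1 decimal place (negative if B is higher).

-1.0 mcg/mL

Regimen A: f = (1/2)^(46/16) ≈ 0.1363; Cmin,ss = (1448/125)·f/(1−f) ≈ 1.828 mcg/mL.
Regimen B: f = (1/2)^(40/16) ≈ 0.1768; Cmin,ss = (1644/125)·f/(1−f) ≈ 2.825 mcg/mL.
Difference ≈ 1.828 − 2.825 ≈ -0.997 mcg/mL.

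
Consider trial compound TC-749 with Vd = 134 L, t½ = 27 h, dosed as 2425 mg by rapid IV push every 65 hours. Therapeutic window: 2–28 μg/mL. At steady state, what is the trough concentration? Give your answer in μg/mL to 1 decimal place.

Over one 65-h interval, 65/27 ≈ 2.4074 half-lives elapse, leaving f ≈ 0.1885 of each dose.
Single-dose peak C₀ = D/Vd = 2425/134 ≈ 18.097 μg/mL.
Steady-state trough Cmin,ss = C₀·f/(1−f) ≈ 18.097 × 0.1885/0.8115 ≈ 4.204 μg/mL.
Trough 4.2 μg/mL vs MEC 2 μg/mL: adequate.

4.2 μg/mL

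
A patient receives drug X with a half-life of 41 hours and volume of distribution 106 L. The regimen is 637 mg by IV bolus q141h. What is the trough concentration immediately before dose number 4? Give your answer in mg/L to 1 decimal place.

f = (1/2)^(τ/t½) = (1/2)^(141/41) ≈ 0.0922.
C₀ = D/Vd = 637/106 ≈ 6.009 mg/L.
Before the 4th dose, 3 doses have been given. Superposition: Cmin = C₀·(f + f² + … + f^3).
≈ 6.009 × (0.0922 + 0.0085 + 0.0008) ≈ 6.009 × 0.1015 ≈ 0.610 mg/L.

0.6 mg/L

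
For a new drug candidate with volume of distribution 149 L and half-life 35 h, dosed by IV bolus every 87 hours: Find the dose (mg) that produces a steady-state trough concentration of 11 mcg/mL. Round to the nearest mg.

τ/t½ = 87/35 ≈ 2.4857, so f = (1/2)^(87/35) ≈ 0.178536.
Cmin,ss = (D/Vd)·f/(1−f), so D = Cmin,ss·Vd·(1−f)/f.
D = 11 × 149 × (1−f)/f ≈ 11 × 149 × 4.60111 ≈ 7541.22 mg.

7541 mg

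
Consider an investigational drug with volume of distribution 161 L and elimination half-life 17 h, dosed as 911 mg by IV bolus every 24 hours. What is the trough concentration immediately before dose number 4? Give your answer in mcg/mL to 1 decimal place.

f = (1/2)^(τ/t½) = (1/2)^(24/17) ≈ 0.3759.
C₀ = D/Vd = 911/161 ≈ 5.658 mcg/mL.
Before the 4th dose, 3 doses have been given. Superposition: Cmin = C₀·(f + f² + … + f^3).
≈ 5.658 × (0.3759 + 0.1413 + 0.0531) ≈ 5.658 × 0.5703 ≈ 3.227 mcg/mL.

3.2 mcg/mL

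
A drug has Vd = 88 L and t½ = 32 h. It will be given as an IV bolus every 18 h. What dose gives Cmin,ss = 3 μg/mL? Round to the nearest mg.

τ/t½ = 18/32 ≈ 0.5625, so f = (1/2)^(18/32) ≈ 0.677128.
Cmin,ss = (D/Vd)·f/(1−f), so D = Cmin,ss·Vd·(1−f)/f.
D = 3 × 88 × (1−f)/f ≈ 3 × 88 × 0.47683 ≈ 125.88 mg.

126 mg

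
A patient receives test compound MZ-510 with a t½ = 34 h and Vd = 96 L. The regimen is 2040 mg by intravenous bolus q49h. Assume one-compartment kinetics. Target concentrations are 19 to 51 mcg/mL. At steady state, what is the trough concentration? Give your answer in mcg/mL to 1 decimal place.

Over one 49-h interval, 49/34 ≈ 1.4412 half-lives elapse, leaving f ≈ 0.3683 of each dose.
Accumulation ratio R = 1/(1 − f) ≈ 1/0.6317 ≈ 1.5830.
Each bolus raises the concentration by D/Vd = 2040/96 ≈ 21.250 mcg/mL.
Steady-state peak Cmax,ss = C₀·R ≈ 21.250 × 1.5830 ≈ 33.639 mcg/mL.
One interval later, Cmin,ss = Cmax,ss·e^(−kτ) ≈ 33.639 × 0.3683 ≈ 12.389 mcg/mL.
Trough 12.4 mcg/mL vs MEC 19 mcg/mL: subtherapeutic.

12.4 mcg/mL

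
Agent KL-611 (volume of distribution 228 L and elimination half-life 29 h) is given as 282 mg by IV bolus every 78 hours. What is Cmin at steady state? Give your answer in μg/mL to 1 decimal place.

0.2 μg/mL

k = ln2/t½ = ln2/29 ≈ 0.023902 h⁻¹; fraction remaining f = e^(−kτ) = e^(−0.023902×78) ≈ 0.1550.
At steady state, accumulation factor R = 1/(1 − e^(−kτ)) ≈ 1.1834.
Each bolus raises the concentration by D/Vd = 282/228 ≈ 1.237 μg/mL.
Steady-state peak Cmax,ss = C₀·R ≈ 1.237 × 1.1834 ≈ 1.464 μg/mL.
Steady-state trough Cmin,ss = Cmax,ss·f ≈ 1.464 × 0.1550 ≈ 0.227 μg/mL.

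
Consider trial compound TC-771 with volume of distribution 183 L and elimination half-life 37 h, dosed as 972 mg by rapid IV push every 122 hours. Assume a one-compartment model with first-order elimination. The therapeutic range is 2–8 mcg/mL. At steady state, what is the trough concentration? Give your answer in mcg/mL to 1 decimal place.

τ/t½ = 122/37 ≈ 3.2973, so fraction remaining f = (1/2)^(122/37) ≈ 0.1017.
Accumulation ratio R = 1/(1 − f) ≈ 1/0.8983 ≈ 1.1132.
Single-dose peak C₀ = D/Vd = 972/183 ≈ 5.311 mcg/mL.
Steady-state peak Cmax,ss = C₀·R ≈ 5.311 × 1.1132 ≈ 5.912 mcg/mL.
Steady-state trough Cmin,ss = Cmax,ss·f ≈ 5.912 × 0.1017 ≈ 0.601 mcg/mL.
Trough 0.6 mcg/mL vs MEC 2 mcg/mL: subtherapeutic.

0.6 mcg/mL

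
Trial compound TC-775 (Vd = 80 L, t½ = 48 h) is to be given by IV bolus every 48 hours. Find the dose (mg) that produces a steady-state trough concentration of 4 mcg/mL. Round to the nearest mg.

320 mg

τ/t½ = 48/48 ≈ 1, so f = (1/2)^(48/48) ≈ 0.500000.
Cmin,ss = (D/Vd)·f/(1−f), so D = Cmin,ss·Vd·(1−f)/f.
D = 4 × 80 × (1−f)/f ≈ 4 × 80 × 1.00000 ≈ 320.00 mg.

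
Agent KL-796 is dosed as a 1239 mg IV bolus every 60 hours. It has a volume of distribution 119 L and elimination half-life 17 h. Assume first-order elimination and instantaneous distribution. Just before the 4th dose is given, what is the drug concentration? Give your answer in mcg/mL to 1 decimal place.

1.0 mcg/mL

f = (1/2)^(τ/t½) = (1/2)^(60/17) ≈ 0.0866.
C₀ = D/Vd = 1239/119 ≈ 10.412 mcg/mL.
Before the 4th dose, 3 doses have been given. Superposition: Cmin = C₀·(f + f² + … + f^3).
≈ 10.412 × (0.0866 + 0.0075 + 0.0006) ≈ 10.412 × 0.0947 ≈ 0.986 mcg/mL.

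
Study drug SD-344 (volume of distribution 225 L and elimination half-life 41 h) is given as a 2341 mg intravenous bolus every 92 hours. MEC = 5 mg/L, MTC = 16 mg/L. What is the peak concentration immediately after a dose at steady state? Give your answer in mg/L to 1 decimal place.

13.2 mg/L

τ/t½ = 92/41 ≈ 2.2439, so fraction remaining f = (1/2)^(92/41) ≈ 0.2111.
At steady state, accumulation factor R = 1/(1 − e^(−kτ)) ≈ 1.2676.
Single-dose peak C₀ = D/Vd = 2341/225 ≈ 10.404 mg/L.
Steady-state peak Cmax,ss = C₀·R ≈ 10.404 × 1.2676 ≈ 13.188 mg/L.
Peak 13.2 mg/L vs MTC 16 mg/L: below toxic threshold.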